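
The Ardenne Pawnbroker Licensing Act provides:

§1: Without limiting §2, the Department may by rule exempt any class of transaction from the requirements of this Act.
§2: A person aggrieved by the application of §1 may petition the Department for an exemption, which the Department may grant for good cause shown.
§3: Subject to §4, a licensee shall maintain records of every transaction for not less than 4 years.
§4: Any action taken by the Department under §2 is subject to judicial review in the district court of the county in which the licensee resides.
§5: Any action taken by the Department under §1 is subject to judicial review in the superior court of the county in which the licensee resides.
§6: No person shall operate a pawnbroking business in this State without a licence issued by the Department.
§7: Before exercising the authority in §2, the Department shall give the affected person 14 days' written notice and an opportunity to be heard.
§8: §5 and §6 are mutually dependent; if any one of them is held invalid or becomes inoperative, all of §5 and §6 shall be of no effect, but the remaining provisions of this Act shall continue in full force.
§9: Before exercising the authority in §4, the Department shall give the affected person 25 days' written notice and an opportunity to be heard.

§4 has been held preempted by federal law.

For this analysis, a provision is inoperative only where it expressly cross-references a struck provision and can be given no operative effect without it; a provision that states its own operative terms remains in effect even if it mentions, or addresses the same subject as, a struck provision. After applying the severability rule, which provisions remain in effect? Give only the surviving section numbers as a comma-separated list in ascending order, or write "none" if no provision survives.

§4 is struck. §9 has no operative effect of its own apart from §4 and is therefore inoperative. Although §3 refers to §4, its operative terms do not depend on §4, so it remains in effect. §8 ties §5 and §6 together, but none of those is affected here; the remaining provisions continue in force under §8. That leaves §1, §2, §3, §5, §6, §7, and §8 in effect.

1, 2, 3, 5, 6, 7, 8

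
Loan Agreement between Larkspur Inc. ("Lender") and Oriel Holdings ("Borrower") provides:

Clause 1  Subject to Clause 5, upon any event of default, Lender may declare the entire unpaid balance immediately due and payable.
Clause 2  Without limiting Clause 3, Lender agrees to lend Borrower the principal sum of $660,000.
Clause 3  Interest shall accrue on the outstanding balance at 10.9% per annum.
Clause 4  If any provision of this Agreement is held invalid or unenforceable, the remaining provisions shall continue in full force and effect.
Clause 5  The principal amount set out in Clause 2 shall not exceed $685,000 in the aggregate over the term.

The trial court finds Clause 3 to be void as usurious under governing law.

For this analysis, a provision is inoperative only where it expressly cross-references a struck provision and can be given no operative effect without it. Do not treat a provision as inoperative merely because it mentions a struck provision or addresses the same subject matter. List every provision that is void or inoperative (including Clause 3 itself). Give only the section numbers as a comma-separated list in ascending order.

Clause 3 is struck. Clause 2 mentions Clause 3 but its own obligation stands independently of Clause 3, so Clause 2 is not affected. No other provision's operative terms depend on Clause 3. Clause 4 is a severability clause and preserves every provision that can still be given independent effect. Clause 1, Clause 2, Clause 4, and Clause 5 remain in effect.

3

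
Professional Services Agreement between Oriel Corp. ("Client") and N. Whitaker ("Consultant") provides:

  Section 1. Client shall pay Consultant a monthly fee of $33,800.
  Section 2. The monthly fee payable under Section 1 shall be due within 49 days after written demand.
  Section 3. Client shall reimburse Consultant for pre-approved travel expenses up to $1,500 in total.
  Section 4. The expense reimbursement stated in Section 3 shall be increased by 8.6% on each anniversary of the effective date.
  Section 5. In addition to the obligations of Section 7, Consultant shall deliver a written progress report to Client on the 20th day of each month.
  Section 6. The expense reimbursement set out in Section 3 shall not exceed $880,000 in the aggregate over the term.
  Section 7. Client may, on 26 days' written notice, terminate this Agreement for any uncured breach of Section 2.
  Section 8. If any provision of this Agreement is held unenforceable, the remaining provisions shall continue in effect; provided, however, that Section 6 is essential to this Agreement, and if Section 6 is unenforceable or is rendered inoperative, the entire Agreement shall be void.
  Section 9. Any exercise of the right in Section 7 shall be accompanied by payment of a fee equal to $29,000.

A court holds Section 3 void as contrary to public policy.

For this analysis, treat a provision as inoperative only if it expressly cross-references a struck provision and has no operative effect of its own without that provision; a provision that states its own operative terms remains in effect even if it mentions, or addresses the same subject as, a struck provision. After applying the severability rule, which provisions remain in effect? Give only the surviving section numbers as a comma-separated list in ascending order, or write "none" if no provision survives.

Section 3 is struck. The whole of Section 4 is the escalation of the expense reimbursement, defined by reference to Section 3, so Section 4 cannot stand once Section 3 is removed. Section 6 operates only by reference to Section 3, so it falls with Section 3. Section 8 makes Section 6 an essential term, and Section 6 has been rendered inoperative by the cascade; under Section 8, the entire Agreement is therefore void. No provision of the Agreement survives.

none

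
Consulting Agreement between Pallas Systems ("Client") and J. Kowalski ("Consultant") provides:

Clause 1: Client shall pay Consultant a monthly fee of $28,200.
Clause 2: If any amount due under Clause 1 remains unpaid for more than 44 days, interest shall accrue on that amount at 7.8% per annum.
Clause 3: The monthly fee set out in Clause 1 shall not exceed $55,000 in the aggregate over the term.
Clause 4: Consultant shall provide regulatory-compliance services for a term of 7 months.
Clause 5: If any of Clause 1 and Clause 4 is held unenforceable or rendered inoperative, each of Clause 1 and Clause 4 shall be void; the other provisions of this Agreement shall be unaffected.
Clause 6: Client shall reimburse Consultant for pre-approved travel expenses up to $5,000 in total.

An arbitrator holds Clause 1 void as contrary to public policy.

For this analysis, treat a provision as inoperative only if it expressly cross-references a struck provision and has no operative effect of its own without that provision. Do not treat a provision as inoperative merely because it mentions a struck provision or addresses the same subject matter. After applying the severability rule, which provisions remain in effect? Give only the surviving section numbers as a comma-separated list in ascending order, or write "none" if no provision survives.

5, 6

Clause 1 is struck. Clause 2 does nothing except set the default interest on the monthly fee by reference to Clause 1; with Clause 1 gone it has no independent effect and is inoperative. Clause 3 has no operative effect of its own apart from Clause 1 and is therefore inoperative. Clause 5 declares Clause 1 and Clause 4 mutually dependent; since one of them has fallen, all of them are of no effect. That brings down Clause 4 as well. The remainder continues in force under Clause 5. The provisions still in force are Clause 5 and Clause 6.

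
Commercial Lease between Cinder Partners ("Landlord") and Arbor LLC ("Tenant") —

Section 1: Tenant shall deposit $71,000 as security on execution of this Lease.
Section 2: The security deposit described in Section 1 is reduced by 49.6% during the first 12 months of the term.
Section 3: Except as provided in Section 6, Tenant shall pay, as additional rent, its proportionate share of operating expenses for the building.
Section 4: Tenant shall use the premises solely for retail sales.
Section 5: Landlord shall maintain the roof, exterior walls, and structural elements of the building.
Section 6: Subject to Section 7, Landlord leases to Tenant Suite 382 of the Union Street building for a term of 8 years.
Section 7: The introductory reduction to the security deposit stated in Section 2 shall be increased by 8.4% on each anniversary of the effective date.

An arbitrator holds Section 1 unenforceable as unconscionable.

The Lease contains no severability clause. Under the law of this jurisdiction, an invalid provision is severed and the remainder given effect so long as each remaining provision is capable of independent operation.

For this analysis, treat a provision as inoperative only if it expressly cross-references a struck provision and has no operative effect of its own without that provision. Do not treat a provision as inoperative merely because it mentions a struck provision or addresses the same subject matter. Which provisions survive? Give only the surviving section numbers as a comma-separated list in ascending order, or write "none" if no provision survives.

Section 1 is struck. Section 2 does nothing except set the introductory reduction to the security deposit by reference to Section 1; with Section 1 gone it has no independent effect and is inoperative. Section 7 does nothing except set the escalation of the introductory reduction to the security deposit by reference to Section 2; with Section 2 gone it has no independent effect and is inoperative. Although Section 6 refers to Section 7, its operative terms do not depend on Section 7, so it remains in effect. With no severability clause, the stated default rule severs what cannot stand and enforces each remaining provision that can operate on its own. Section 3, Section 4, Section 5, and Section 6 remain in effect.

3, 4, 5, 6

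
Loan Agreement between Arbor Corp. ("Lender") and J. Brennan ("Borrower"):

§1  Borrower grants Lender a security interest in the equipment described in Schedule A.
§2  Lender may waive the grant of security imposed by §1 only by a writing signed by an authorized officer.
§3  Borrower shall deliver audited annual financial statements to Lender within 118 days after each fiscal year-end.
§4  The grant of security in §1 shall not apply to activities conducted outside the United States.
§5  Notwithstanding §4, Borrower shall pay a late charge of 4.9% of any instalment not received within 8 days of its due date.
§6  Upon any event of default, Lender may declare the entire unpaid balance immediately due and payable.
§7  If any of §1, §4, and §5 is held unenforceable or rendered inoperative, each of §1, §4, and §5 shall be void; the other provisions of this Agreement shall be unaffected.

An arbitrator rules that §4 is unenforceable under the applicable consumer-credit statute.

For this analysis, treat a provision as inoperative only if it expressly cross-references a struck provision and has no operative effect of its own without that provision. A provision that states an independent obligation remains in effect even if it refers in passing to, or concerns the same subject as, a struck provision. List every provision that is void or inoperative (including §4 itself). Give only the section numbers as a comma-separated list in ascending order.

1, 2, 4, 5

§4 is struck. Nothing else in the Agreement is defined by reference to §4. §7 declares §1, §4, and §5 mutually dependent; since one of them has fallen, all of them are of no effect. That brings down §1 and §5 as well. §2 in turn depends solely on a provision now struck and likewise falls. The remainder continues in force under §7. §3, §6, and §7 remain in effect.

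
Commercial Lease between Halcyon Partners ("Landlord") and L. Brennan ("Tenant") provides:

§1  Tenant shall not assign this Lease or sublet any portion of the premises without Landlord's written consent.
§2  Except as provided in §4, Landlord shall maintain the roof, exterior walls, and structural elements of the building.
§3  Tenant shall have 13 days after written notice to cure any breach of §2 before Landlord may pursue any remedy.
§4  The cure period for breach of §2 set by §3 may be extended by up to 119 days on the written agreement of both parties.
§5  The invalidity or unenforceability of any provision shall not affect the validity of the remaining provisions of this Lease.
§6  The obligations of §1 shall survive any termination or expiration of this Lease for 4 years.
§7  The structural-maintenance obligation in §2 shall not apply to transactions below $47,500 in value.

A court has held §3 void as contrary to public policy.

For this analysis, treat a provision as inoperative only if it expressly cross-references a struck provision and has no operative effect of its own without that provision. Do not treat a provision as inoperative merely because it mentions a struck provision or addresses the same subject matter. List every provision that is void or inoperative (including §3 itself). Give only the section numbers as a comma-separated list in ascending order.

3, 4

§3 is struck. The whole of §4 is the extension of the cure period for breach of §2, defined by reference to §3, so §4 cannot stand once §3 is removed. Although §2 refers to §4, its operative terms do not depend on §4, so it remains in effect. §5 is a severability clause and preserves every provision that can still be given independent effect. That leaves §1, §2, §5, §6, and §7 in effect.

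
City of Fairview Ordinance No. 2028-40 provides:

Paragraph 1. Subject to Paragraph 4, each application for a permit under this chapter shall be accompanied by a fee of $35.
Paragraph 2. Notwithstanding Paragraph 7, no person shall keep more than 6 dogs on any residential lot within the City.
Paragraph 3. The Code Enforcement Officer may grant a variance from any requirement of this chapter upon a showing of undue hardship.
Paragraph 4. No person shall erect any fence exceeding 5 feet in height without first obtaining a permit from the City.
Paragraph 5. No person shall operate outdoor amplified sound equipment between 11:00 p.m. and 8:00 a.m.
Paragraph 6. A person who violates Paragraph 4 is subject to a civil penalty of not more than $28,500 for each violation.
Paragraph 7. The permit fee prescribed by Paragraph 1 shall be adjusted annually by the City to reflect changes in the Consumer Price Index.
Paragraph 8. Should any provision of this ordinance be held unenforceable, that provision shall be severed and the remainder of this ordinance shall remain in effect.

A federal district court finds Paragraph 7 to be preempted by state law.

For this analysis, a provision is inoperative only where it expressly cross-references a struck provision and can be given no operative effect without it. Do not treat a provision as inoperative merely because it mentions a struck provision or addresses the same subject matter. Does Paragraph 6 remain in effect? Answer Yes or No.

Yes

Paragraph 7 is struck. Although Paragraph 2 refers to Paragraph 7, its operative terms do not depend on Paragraph 7, so it remains in effect. Nothing else in the ordinance is defined by reference to Paragraph 7. Paragraph 8 is a severability clause and preserves every provision that can still be given independent effect. Paragraph 1, Paragraph 2, Paragraph 3, Paragraph 4, Paragraph 5, Paragraph 6, and Paragraph 8 remain in effect. Paragraph 6 is among the surviving provisions, so the answer is yes.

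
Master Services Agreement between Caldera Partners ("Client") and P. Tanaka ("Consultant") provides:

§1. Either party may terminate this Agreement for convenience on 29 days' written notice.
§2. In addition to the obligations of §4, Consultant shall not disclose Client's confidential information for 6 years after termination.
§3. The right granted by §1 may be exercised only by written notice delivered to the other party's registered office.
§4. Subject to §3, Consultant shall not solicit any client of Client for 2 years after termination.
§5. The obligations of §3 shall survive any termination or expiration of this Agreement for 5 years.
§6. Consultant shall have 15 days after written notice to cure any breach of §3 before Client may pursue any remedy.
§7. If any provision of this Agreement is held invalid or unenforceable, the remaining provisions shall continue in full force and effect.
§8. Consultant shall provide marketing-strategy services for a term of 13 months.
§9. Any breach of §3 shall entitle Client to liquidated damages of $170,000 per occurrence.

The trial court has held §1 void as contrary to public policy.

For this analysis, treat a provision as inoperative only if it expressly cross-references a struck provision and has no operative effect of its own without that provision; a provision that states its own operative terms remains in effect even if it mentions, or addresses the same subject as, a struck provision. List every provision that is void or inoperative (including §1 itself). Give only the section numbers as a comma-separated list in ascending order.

1, 3, 5, 6, 9

§1 is struck. §3 merely fixes the notice requirement for §1; with §1 gone it has nothing to operate on and falls away. §5 has no operative effect of its own apart from §3 and is therefore inoperative. The only function of §6 is the cure period for breach of §3, so it cannot stand once §3 is removed. §9 has no operative effect of its own apart from §3 and is therefore inoperative. Although §4 refers to §3, its operative terms do not depend on §3, so it remains in effect. Under the severability clause in §7, the remaining provisions continue in force. That leaves §2, §4, §7, and §8 in effect.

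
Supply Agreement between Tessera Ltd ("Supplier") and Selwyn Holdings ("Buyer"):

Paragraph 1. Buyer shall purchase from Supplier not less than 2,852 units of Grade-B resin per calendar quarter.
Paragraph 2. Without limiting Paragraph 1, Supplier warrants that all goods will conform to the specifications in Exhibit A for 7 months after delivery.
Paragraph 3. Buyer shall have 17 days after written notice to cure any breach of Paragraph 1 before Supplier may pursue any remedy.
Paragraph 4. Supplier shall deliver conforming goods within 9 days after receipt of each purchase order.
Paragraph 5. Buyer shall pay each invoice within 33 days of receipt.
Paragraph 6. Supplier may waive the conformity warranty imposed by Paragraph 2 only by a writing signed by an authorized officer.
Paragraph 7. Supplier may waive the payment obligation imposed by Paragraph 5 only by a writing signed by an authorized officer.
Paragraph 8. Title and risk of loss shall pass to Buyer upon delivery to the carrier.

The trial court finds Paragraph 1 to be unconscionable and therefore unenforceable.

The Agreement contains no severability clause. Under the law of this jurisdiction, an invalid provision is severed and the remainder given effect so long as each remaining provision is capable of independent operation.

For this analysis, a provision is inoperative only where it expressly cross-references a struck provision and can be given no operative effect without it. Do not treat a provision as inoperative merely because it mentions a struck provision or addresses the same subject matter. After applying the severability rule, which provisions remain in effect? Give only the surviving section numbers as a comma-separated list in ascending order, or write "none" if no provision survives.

2, 4, 5, 6, 7, 8

Paragraph 1 is struck. Paragraph 3 operates only by reference to Paragraph 1, so it falls with Paragraph 1. Although Paragraph 2 refers to Paragraph 1, its operative terms do not depend on Paragraph 1, so it remains in effect. With no severability clause, the stated default rule severs what cannot stand and enforces each remaining provision that can operate on its own. The provisions still in force are Paragraph 2, Paragraph 4, Paragraph 5, Paragraph 6, Paragraph 7, and Paragraph 8.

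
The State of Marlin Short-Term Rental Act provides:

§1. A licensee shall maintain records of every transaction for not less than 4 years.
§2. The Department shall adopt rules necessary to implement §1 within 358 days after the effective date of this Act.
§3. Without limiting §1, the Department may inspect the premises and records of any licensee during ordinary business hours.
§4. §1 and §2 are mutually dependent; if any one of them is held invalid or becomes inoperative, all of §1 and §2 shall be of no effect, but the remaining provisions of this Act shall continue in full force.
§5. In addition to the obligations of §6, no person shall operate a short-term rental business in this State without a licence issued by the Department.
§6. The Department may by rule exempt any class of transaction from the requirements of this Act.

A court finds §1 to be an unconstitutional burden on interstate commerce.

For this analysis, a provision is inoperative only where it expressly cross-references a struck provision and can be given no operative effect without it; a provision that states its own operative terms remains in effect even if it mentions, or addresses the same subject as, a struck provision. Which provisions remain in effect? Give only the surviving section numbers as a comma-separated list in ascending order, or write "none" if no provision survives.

§1 is struck. §2 operates only by reference to §1, so it falls with §1. §3 mentions §1 but its own obligation stands independently of §1, so §3 is not affected. §4 declares §1 and §2 mutually dependent; since one of them has fallen, all of them are of no effect. The remainder continues in force under §4. The provisions still in force are §3, §4, §5, and §6.

3, 4, 5, 6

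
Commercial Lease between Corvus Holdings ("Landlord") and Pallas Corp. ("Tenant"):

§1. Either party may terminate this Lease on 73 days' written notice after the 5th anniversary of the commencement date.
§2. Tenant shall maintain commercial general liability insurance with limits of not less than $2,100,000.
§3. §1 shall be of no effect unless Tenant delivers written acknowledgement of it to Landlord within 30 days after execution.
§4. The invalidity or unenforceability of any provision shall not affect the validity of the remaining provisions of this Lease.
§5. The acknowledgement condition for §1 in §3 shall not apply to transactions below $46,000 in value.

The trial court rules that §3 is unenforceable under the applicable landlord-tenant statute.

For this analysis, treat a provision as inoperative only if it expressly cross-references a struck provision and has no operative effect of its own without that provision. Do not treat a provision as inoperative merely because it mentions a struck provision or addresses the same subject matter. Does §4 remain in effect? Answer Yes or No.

Yes

§3 is struck. The whole of §5 is the carve-out from the acknowledgement condition for §1, defined by reference to §3, so §5 cannot stand once §3 is removed. Under the severability clause in §4, the remaining provisions continue in force. That leaves §1, §2, and §4 in effect. §4 is among the surviving provisions, so the answer is yes.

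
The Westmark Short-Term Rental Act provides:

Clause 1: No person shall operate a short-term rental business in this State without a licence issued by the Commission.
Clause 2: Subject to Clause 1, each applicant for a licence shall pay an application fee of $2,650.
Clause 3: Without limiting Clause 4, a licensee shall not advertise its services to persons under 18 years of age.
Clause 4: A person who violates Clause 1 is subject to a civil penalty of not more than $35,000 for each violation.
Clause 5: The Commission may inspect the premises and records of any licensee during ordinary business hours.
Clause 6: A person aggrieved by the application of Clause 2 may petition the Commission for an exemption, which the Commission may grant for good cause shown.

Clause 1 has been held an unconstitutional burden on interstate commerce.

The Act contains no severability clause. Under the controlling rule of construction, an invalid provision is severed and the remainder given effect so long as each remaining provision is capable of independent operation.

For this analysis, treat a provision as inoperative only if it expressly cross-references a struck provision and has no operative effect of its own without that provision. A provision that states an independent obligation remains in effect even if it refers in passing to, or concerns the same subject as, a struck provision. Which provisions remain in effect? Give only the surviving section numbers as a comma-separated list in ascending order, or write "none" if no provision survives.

2, 3, 5, 6

Clause 1 is struck. Clause 4 merely fixes the civil penalty for violating Clause 1; with Clause 1 gone it has nothing to operate on and falls away. Although Clause 2 refers to Clause 1, its operative terms do not depend on Clause 1, so it remains in effect. Clause 3 mentions Clause 4 but its own obligation stands independently of Clause 4, so Clause 3 is not affected. Under the stated default rule, only provisions that cannot operate independently fall away; the rest are enforced. The provisions still in force are Clause 2, Clause 3, Clause 5, and Clause 6.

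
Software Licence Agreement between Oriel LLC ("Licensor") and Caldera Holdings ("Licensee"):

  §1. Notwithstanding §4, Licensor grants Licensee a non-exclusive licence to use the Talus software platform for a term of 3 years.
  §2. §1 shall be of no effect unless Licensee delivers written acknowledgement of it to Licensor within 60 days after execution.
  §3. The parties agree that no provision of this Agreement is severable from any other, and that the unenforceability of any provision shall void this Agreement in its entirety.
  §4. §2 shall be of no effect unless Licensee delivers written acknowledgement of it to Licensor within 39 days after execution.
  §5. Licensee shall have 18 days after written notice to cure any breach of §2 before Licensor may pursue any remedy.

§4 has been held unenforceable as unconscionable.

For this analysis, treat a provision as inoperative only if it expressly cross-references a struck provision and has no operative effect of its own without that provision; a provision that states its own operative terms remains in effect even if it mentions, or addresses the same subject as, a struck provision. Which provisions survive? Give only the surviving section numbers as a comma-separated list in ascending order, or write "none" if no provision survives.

§4 is struck. Nothing else in the Agreement is defined by reference to §4. §3 provides that the Agreement is not severable, so the invalidity of any one provision voids the entire Agreement. No provision of the Agreement survives.

none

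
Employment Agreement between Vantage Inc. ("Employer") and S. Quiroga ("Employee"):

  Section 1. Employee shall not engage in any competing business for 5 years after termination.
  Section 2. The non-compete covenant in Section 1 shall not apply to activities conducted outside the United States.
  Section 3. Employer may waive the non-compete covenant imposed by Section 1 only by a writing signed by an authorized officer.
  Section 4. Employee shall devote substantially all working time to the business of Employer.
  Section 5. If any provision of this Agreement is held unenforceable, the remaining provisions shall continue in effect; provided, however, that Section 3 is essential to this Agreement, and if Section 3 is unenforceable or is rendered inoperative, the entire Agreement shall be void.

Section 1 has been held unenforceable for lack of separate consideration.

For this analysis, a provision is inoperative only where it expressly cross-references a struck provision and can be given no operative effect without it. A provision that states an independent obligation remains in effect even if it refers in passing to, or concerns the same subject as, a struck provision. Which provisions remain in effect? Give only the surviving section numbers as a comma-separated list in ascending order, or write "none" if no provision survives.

Section 1 is struck. Section 2 does nothing except set the carve-out from the non-compete covenant by reference to Section 1; with Section 1 gone it has no independent effect and is inoperative. The only function of Section 3 is the waiver condition for Section 1, so it cannot stand once Section 1 is removed. Section 5 makes Section 3 an essential term, and Section 3 has been rendered inoperative by the cascade; under Section 5, the entire Agreement is therefore void. No provision of the Agreement survives.

none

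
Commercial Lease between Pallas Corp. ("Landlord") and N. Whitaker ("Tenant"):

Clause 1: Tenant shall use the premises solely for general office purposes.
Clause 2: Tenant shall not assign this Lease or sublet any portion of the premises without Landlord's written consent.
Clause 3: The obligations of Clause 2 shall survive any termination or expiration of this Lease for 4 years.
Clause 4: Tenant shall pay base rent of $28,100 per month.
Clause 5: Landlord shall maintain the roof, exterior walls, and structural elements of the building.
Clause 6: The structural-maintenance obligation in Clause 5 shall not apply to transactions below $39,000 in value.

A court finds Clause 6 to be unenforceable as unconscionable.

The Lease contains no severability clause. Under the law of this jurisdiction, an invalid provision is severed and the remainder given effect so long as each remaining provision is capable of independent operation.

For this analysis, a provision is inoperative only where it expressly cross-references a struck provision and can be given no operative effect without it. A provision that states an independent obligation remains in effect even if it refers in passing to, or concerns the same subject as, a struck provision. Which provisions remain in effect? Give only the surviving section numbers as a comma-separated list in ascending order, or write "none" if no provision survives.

Clause 6 is struck. No other provision's operative terms depend on Clause 6. With no severability clause, the stated default rule severs what cannot stand and enforces each remaining provision that can operate on its own. The provisions still in force are Clause 1, Clause 2, Clause 3, Clause 4, and Clause 5.

1, 2, 3, 4, 5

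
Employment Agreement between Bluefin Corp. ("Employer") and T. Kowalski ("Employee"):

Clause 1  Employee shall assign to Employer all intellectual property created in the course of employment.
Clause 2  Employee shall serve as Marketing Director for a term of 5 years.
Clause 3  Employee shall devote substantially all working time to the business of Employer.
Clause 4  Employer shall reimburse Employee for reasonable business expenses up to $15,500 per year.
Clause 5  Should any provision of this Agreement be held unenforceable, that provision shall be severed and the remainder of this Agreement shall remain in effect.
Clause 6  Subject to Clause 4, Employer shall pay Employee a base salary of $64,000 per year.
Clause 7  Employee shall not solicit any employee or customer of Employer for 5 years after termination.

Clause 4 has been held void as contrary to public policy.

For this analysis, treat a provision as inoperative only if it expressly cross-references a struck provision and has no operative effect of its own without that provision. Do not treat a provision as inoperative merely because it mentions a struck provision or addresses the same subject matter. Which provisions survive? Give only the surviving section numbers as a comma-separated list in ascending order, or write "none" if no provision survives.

1, 2, 3, 5, 6, 7

Clause 4 is struck. Although Clause 6 refers to Clause 4, its operative terms do not depend on Clause 4, so it remains in effect. Nothing else in the Agreement is defined by reference to Clause 4. Clause 5 is a severability clause and preserves every provision that can still be given independent effect. The provisions still in force are Clause 1, Clause 2, Clause 3, Clause 5, Clause 6, and Clause 7.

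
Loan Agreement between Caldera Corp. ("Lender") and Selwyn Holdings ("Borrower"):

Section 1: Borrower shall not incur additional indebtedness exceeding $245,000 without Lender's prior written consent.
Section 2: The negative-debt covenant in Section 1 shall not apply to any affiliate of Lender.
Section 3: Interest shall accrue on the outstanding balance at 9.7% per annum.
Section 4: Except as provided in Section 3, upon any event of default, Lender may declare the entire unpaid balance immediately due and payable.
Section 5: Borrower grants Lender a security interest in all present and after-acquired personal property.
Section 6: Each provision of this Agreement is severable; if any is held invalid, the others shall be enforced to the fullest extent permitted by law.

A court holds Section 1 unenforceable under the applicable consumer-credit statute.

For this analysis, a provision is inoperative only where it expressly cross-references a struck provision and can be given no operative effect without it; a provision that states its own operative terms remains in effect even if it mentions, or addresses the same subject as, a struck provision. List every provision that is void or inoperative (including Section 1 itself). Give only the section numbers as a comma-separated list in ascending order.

1, 2

Section 1 is struck. Section 2 has no operative effect of its own apart from Section 1 and is therefore inoperative. Section 6 is a severability clause and preserves every provision that can still be given independent effect. That leaves Section 3, Section 4, Section 5, and Section 6 in effect.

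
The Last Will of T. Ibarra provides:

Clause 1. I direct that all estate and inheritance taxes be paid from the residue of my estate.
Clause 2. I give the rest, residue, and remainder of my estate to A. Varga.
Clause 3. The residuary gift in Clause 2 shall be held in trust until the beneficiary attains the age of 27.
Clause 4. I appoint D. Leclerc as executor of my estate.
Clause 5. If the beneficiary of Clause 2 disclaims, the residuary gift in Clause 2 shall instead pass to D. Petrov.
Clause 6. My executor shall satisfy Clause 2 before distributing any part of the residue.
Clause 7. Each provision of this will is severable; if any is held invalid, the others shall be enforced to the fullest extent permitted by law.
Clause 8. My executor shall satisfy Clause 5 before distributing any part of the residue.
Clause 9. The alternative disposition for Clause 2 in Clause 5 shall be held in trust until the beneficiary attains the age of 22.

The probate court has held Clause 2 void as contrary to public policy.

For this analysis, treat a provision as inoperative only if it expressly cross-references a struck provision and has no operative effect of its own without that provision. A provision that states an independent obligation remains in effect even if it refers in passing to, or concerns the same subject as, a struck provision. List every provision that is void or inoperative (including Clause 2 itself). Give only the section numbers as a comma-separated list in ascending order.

2, 3, 5, 6, 8, 9

Clause 2 is struck. Clause 3 operates only by reference to Clause 2, so it falls with Clause 2. The only function of Clause 5 is the alternative disposition for Clause 2, so it cannot stand once Clause 2 is removed. Clause 6 operates only by reference to Clause 2, so it falls with Clause 2. Clause 8 has no operative effect of its own apart from Clause 5 and is therefore inoperative. Clause 9 merely fixes the trust for Clause 5; with Clause 5 gone it has nothing to operate on and falls away. Under the severability clause in Clause 7, the remaining provisions continue in force. That leaves Clause 1, Clause 4, and Clause 7 in effect.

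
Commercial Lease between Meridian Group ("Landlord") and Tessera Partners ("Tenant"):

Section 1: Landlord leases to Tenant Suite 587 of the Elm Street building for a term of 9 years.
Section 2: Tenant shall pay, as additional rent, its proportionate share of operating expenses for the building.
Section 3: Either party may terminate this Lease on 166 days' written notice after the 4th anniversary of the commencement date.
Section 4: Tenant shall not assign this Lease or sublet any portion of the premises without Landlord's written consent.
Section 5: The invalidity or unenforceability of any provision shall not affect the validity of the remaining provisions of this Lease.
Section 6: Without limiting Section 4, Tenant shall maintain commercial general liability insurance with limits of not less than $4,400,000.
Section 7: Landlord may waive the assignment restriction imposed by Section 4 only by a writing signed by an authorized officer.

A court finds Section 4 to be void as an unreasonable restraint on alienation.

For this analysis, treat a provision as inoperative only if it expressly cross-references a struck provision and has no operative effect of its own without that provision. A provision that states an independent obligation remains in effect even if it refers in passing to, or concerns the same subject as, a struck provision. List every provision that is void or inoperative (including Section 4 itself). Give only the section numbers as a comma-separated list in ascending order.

4, 7

Section 4 is struck. The only function of Section 7 is the waiver condition for Section 4, so it cannot stand once Section 4 is removed. Although Section 6 refers to Section 4, its operative terms do not depend on Section 4, so it remains in effect. Section 5 is a severability clause and preserves every provision that can still be given independent effect. That leaves Section 1, Section 2, Section 3, Section 5, and Section 6 in effect.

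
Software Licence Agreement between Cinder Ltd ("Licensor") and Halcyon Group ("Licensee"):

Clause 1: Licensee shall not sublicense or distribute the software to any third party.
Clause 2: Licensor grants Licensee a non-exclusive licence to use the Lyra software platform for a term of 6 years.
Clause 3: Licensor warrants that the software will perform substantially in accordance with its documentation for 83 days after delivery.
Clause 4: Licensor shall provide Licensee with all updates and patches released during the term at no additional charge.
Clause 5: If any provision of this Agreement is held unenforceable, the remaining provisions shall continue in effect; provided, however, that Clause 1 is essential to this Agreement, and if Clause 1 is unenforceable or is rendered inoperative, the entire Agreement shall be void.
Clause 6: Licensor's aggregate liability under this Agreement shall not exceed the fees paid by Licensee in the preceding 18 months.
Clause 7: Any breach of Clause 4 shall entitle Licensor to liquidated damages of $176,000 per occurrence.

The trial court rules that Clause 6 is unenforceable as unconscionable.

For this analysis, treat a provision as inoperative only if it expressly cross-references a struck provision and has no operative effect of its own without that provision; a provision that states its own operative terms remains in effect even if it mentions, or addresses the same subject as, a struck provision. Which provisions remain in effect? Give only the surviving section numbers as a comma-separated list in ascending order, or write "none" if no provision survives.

1, 2, 3, 4, 5, 7

Clause 6 is struck. Nothing else in the Agreement is defined by reference to Clause 6. Clause 5 makes Clause 1 an essential term, but Clause 1 is unaffected, so the severability proviso in Clause 5 preserves the remaining provisions. Clause 1, Clause 2, Clause 3, Clause 4, Clause 5, and Clause 7 remain in effect.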